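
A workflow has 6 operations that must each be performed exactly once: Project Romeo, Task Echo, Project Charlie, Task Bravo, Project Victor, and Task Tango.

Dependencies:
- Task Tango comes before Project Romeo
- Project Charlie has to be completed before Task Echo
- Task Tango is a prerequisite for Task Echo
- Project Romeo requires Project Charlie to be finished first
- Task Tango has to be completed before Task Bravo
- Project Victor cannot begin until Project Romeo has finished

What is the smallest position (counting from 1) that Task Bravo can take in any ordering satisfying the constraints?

2

The only operation forced before Task Bravo (directly or transitively) is Task Tango.
So at minimum 1 operation comes before Task Bravo, putting Task Bravo no earlier than position 2. That position is achievable by scheduling exactly that predecessor first.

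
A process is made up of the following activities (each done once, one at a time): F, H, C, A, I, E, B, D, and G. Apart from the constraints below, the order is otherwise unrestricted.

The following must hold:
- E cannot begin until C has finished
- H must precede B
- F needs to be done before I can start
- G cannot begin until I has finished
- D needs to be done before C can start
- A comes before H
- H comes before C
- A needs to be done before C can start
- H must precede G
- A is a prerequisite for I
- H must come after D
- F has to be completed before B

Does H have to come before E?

Yes

Following the dependencies: H → C → E.
That forces H before E in every valid schedule.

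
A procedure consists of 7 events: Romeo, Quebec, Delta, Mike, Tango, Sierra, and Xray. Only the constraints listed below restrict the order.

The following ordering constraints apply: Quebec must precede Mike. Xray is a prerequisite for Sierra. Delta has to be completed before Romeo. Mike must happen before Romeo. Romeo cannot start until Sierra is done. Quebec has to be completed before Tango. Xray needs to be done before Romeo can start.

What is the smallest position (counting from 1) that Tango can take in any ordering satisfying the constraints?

2

The only event forced before Tango (directly or transitively) is Quebec.
With 1 mandatory predecessor, the earliest Tango can sit is position 1+1 = 2, and placing just that one first achieves it.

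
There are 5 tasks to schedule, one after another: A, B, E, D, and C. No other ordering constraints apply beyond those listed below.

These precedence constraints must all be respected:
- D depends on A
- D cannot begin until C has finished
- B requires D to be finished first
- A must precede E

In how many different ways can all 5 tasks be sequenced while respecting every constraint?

7

2 tasks have no prerequisites (A, C), so any of them could come first.
Enumerating by repeatedly choosing an available task (one whose prerequisites are all placed) gives 7 distinct complete orderings.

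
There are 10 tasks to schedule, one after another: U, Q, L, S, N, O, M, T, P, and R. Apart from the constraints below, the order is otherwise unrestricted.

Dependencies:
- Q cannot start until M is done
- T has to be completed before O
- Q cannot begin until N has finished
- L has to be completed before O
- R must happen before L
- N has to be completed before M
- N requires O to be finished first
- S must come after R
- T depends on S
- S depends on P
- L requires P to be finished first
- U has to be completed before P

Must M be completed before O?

No

There is a chain O → N → M, which puts O before M.
So M does not have to come before O — it cannot.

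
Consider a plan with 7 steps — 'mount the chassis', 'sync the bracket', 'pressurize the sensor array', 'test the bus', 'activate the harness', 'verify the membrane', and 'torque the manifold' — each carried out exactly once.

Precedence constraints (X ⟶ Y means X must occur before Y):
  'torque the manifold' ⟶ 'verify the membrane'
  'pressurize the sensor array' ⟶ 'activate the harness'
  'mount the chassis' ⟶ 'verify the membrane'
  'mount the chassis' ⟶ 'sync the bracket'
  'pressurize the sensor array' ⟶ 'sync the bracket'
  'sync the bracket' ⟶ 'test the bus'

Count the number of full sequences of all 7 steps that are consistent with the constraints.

The steps with no prerequisites are 'mount the chassis', 'pressurize the sensor array', 'torque the manifold'; any of them can be placed first.
Counting all ways to extend the partial order to a total order gives 129.

129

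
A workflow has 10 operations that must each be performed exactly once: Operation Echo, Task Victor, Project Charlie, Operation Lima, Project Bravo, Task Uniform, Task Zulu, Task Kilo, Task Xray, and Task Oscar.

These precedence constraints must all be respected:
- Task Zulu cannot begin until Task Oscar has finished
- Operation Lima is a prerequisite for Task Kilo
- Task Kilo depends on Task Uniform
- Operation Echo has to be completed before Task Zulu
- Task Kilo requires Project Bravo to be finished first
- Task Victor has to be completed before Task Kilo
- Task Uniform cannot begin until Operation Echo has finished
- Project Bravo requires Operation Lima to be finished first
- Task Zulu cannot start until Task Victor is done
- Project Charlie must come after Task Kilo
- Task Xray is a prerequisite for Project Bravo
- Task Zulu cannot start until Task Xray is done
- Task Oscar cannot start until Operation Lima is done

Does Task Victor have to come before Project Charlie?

Yes

Chaining the stated constraints: Task Victor → Task Kilo → Project Charlie.
So Task Victor must precede Project Charlie in any valid ordering.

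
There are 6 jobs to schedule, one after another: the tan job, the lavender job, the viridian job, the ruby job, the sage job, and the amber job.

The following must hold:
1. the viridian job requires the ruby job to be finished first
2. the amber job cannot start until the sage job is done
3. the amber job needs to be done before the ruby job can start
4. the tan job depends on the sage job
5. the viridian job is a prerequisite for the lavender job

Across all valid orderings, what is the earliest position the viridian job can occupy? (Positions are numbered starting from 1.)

4

Every job that must precede the viridian job has to come before it. Tracing all chains that end at the viridian job, those jobs are: the ruby job, the sage job, the amber job — 3 in total.
With 3 mandatory predecessors, the earliest the viridian job can sit is position 3+1 = 4, and placing just those 3 first achieves it.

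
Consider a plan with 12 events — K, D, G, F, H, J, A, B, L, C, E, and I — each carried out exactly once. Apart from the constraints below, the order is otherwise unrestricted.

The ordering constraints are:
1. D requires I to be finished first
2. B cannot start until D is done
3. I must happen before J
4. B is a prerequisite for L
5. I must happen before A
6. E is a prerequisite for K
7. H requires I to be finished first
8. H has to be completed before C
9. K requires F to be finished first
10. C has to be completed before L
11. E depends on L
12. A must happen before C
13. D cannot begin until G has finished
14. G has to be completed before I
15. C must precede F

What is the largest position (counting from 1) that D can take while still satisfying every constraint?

Every event that must follow D has to come after it. Tracing all chains starting from D, those events are: K, B, L, E — 4 in total.
With 4 mandatory successors out of 12 events total, the latest slot for D is 12−4 = 8, and it's reachable by doing all non-successors before D.

8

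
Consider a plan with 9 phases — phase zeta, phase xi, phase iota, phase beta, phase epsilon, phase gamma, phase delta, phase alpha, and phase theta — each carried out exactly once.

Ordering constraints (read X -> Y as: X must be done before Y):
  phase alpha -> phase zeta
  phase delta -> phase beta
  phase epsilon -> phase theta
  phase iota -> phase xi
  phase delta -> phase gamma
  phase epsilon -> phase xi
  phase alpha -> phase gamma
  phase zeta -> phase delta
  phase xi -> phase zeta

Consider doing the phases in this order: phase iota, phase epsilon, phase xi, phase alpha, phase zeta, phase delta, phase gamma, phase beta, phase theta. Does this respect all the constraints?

Going through the constraints one by one, each required predecessor appears earlier in the sequence than its dependent — e.g. phase epsilon (position 2) is before phase theta (position 9), as required.

Yes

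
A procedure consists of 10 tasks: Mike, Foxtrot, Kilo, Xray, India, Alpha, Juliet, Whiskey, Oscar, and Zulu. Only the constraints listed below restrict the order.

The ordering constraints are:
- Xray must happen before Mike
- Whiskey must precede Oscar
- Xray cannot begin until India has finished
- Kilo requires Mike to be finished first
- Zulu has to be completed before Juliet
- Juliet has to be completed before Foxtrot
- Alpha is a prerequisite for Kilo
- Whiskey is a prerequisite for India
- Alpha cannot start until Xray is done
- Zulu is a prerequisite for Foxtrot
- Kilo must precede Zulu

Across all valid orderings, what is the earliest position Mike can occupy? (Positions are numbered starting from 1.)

4

Every task that must precede Mike has to come before it. Tracing all chains that end at Mike, those tasks are: Xray, India, Whiskey — 3 in total.
With 3 mandatory predecessors, the earliest Mike can sit is position 3+1 = 4, and placing just those 3 first achieves it.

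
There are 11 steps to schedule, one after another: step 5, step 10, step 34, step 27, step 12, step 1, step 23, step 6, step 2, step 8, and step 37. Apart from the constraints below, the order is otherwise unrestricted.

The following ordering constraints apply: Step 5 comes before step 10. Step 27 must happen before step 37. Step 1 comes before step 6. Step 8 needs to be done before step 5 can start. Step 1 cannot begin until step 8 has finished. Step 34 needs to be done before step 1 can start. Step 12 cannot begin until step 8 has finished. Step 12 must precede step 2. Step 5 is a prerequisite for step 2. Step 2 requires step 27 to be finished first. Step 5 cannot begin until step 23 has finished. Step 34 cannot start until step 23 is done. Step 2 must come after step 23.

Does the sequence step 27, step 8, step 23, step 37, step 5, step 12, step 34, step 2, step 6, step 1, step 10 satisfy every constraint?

Here step 1 comes after step 6.
But one of the constraints requires step 1 before step 6, so this ordering violates it.

No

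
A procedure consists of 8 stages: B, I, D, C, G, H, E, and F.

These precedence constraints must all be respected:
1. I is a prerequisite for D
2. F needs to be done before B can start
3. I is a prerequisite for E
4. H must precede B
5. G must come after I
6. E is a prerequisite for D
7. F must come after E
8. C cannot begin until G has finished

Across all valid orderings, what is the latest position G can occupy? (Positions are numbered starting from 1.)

7

The only stage forced after G (directly or by a chain) is C.
So at least 1 stage follows G, putting G no later than position 7. That position is achievable by scheduling everything else first.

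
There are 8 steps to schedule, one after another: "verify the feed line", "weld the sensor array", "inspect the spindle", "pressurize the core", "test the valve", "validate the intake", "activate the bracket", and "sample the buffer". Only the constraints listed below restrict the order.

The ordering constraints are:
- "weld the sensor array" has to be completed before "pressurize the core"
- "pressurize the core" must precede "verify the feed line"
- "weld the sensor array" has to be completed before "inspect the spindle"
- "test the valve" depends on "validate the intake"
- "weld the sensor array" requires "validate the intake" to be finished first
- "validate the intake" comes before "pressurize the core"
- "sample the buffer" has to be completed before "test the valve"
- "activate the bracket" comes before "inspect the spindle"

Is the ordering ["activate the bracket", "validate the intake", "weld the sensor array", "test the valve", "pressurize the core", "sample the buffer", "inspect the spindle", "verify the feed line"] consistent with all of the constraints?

No

In the proposed order, "test the valve" appears before "sample the buffer".
Since "sample the buffer" is required before "test the valve", the ordering is invalid.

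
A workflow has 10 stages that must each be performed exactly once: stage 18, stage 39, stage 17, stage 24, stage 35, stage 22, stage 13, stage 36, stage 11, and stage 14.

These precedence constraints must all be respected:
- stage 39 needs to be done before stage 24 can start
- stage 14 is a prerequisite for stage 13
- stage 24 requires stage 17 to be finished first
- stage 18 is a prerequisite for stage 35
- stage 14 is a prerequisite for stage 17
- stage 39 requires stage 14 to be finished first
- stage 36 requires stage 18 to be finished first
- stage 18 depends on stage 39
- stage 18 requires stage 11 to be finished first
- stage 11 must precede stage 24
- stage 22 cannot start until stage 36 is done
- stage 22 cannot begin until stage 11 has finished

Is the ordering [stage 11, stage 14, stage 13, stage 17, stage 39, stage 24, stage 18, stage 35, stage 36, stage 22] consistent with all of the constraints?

Every stated constraint is respected: stage 11 sits at position 1, ahead of stage 22 at position 10, and each of the other listed pairs likewise has the predecessor earlier in the sequence.

Yes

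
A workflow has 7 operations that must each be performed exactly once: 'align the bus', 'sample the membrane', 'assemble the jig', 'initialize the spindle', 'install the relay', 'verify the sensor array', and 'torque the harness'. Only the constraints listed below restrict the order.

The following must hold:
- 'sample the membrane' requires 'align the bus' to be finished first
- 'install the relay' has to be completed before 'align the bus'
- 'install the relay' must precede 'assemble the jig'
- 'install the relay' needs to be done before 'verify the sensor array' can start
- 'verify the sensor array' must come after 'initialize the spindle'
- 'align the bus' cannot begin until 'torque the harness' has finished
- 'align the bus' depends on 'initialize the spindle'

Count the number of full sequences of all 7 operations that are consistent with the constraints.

The operations with no prerequisites are 'initialize the spindle', 'install the relay', 'torque the harness'; any of them can be placed first.
Enumerating by repeatedly choosing an available operation (one whose prerequisites are all placed) gives 101 distinct complete orderings.

101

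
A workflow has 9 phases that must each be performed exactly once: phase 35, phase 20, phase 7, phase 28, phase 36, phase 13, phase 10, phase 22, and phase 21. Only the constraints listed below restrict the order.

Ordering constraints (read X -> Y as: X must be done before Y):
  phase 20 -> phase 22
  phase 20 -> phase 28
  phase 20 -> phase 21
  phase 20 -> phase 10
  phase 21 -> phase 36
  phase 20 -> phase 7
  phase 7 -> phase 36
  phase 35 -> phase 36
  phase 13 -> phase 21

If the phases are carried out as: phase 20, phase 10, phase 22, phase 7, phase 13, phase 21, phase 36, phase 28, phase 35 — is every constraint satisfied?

Here phase 35 comes after phase 36.
That contradicts the constraint that phase 35 must precede phase 36.

No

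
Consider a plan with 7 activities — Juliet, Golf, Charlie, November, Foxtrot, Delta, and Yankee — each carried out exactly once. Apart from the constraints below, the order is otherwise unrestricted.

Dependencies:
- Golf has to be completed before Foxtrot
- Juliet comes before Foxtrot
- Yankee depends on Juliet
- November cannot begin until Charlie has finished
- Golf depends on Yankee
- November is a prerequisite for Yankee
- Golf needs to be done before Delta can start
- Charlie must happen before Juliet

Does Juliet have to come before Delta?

Yes

There is a constraint chain Juliet → Yankee → Golf → Delta.
Hence Juliet necessarily comes before Delta.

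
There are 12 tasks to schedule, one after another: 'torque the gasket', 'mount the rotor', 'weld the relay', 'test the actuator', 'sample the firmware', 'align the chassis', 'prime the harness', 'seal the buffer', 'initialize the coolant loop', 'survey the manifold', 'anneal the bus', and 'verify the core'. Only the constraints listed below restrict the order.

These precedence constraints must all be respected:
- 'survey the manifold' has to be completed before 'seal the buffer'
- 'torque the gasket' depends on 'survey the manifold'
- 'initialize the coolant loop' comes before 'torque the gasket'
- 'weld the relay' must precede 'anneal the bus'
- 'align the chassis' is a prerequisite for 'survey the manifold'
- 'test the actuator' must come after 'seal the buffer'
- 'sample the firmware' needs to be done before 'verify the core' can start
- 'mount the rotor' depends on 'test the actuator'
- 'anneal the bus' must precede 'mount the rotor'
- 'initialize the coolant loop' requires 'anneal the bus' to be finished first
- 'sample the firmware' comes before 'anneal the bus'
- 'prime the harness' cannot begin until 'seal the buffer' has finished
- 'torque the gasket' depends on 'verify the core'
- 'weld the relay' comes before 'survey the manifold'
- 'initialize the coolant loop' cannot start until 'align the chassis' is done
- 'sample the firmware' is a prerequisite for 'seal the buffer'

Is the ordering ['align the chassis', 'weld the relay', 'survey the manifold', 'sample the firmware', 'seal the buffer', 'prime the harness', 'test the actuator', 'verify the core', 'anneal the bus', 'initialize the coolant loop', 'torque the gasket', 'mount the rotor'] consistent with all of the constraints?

Every stated constraint is respected: 'align the chassis' sits at position 1, ahead of 'initialize the coolant loop' at position 10, and each of the other listed pairs likewise has the predecessor earlier in the sequence.

Yes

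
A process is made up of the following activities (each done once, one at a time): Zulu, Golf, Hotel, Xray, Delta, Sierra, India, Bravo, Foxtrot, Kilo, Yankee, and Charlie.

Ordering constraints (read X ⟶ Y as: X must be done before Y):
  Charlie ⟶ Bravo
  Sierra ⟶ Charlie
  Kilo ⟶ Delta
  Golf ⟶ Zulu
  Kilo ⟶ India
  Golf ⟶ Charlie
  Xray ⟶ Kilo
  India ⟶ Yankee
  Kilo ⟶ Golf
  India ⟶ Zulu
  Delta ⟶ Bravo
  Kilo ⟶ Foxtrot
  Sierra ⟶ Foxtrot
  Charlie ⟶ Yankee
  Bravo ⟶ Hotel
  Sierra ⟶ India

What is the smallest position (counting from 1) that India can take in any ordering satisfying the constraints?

4

The activities that are forced before India, directly or transitively, are Xray, Sierra, Kilo. That's 3 activities.
With 3 mandatory predecessors, the earliest India can sit is position 3+1 = 4, and placing just those 3 first achieves it.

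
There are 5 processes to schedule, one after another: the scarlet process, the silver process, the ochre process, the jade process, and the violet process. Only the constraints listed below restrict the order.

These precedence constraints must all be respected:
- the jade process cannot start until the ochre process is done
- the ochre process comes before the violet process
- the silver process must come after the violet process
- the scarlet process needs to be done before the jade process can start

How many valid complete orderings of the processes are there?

9

2 processes have no prerequisites (the scarlet process, the ochre process), so any of them could come first.
Systematically extending each partial ordering one process at a time and counting, there are 9 complete orderings.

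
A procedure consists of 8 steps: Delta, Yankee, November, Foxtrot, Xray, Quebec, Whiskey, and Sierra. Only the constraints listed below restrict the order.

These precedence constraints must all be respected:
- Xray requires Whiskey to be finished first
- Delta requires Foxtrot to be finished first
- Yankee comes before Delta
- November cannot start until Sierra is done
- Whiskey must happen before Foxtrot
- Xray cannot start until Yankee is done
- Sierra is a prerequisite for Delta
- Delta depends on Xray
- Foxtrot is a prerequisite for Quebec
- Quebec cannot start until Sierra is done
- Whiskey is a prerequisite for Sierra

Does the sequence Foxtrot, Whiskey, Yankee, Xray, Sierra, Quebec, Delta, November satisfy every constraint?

No

The sequence places Foxtrot ahead of Whiskey.
But one of the constraints requires Whiskey before Foxtrot, so this ordering violates it.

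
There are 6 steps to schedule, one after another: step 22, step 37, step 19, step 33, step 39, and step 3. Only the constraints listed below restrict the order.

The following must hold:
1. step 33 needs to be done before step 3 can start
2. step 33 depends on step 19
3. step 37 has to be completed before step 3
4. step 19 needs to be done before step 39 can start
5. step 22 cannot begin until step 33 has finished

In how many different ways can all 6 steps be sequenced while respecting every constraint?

33

The steps with no prerequisites are step 37, step 19; any of them can be placed first.
Systematically extending each partial ordering one step at a time and counting, there are 33 complete orderings.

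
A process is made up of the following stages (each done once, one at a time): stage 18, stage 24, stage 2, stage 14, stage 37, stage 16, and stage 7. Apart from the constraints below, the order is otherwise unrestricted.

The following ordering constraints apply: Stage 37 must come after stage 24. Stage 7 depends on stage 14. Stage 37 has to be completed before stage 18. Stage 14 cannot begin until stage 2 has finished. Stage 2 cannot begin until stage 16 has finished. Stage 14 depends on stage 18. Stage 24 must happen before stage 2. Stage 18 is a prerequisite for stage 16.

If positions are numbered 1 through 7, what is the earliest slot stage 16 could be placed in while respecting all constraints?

The stages that are forced before stage 16, directly or transitively, are stage 18, stage 24, stage 37. That's 3 stages.
With 3 mandatory predecessors, the earliest stage 16 can sit is position 3+1 = 4, and placing just those 3 first achieves it.

4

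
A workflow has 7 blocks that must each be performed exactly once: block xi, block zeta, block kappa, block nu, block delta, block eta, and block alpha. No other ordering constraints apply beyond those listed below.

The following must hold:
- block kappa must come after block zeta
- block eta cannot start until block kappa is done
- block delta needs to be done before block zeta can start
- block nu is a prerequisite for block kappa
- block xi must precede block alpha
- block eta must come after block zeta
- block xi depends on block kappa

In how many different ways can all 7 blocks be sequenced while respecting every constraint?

2 blocks have no prerequisites (block nu, block delta), so any of them could come first.
Systematically extending each partial ordering one block at a time and counting, there are 9 complete orderings.

9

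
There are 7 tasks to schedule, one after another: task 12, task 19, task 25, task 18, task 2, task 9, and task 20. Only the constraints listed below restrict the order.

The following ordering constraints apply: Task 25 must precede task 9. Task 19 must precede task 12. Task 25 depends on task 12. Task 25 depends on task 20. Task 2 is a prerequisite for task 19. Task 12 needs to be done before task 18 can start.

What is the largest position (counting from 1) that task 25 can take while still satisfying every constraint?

Following the constraints forward from task 25, its only required successor is task 9.
With 1 mandatory successor out of 7 tasks total, the latest slot for task 25 is 7−1 = 6, and it's reachable by doing all non-successors before task 25.

6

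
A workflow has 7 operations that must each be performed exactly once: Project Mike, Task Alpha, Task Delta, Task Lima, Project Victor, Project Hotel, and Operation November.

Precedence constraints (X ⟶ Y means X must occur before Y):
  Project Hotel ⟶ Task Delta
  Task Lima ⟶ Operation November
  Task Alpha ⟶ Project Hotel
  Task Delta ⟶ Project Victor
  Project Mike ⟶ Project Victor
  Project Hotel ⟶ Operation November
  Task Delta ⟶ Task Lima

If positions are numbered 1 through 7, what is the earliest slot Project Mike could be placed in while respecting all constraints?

Nothing is required before Project Mike; it can be the very first operation.

1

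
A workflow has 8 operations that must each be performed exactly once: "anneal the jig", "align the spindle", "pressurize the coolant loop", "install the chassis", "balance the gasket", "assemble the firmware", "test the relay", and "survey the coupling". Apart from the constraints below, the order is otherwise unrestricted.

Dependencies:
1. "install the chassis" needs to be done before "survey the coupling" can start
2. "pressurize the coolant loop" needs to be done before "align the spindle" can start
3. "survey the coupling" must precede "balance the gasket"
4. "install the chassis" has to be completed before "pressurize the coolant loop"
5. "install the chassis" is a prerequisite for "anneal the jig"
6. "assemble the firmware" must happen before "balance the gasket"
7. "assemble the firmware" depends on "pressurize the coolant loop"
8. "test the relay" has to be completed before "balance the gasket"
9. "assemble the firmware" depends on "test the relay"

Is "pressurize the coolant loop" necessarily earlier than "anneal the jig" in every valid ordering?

No

"pressurize the coolant loop" and "anneal the jig" are not related by any chain of constraints.
A valid ordering placing "anneal the jig" before "pressurize the coolant loop" exists, so the answer is no.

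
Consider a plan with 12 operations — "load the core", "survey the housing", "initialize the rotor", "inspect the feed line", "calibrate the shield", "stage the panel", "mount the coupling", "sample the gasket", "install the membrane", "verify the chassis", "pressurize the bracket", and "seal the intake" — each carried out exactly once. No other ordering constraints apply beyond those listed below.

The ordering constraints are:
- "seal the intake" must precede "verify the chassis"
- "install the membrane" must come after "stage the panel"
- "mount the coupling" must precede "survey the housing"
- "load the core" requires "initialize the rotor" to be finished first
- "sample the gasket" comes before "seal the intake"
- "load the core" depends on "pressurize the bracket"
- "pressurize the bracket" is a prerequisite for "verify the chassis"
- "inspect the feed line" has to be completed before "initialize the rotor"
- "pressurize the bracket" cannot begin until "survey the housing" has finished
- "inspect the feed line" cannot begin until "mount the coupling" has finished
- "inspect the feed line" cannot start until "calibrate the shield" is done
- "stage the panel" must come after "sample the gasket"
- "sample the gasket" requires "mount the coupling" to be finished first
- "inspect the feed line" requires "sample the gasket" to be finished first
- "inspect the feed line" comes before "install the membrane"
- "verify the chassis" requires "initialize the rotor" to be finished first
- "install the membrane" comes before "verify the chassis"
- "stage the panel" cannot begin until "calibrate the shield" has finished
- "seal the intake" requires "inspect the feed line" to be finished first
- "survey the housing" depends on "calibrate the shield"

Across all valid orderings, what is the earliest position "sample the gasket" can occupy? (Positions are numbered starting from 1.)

The only operation forced before "sample the gasket" (directly or transitively) is "mount the coupling".
With 1 mandatory predecessor, the earliest "sample the gasket" can sit is position 1+1 = 2, and placing just that one first achieves it.

2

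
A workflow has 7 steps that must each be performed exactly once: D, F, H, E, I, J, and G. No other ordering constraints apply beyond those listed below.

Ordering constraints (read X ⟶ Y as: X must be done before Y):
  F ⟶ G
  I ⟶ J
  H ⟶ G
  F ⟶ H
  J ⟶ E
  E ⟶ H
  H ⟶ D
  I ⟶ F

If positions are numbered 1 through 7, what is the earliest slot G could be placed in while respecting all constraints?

6

Every step that must precede G has to come before it. Tracing all chains that end at G, those steps are: F, H, E, I, J — 5 in total.
So at minimum 5 steps come before G, putting G no earlier than position 6. That position is achievable by scheduling exactly those predecessors first.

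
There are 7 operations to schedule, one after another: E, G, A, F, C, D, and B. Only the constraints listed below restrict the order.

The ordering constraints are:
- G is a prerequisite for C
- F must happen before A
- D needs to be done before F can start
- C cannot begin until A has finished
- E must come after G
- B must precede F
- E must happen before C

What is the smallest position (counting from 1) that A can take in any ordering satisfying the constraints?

4

Every operation that must precede A has to come before it. Tracing all chains that end at A, those operations are: F, D, B — 3 in total.
With 3 mandatory predecessors, the earliest A can sit is position 3+1 = 4, and placing just those 3 first achieves it.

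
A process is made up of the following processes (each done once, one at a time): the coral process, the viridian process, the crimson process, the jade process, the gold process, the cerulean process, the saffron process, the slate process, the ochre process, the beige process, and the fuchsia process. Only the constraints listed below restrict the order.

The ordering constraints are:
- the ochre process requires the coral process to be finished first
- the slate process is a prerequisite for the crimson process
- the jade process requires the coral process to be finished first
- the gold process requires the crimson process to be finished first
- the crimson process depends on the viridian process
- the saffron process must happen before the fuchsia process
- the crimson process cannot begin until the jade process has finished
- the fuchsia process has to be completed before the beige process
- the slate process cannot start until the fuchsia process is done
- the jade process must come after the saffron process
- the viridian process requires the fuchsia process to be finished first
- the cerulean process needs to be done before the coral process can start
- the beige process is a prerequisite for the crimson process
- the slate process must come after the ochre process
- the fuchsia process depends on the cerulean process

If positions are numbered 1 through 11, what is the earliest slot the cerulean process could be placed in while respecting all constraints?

1

The cerulean process has no prerequisites at all, so it can go in position 1.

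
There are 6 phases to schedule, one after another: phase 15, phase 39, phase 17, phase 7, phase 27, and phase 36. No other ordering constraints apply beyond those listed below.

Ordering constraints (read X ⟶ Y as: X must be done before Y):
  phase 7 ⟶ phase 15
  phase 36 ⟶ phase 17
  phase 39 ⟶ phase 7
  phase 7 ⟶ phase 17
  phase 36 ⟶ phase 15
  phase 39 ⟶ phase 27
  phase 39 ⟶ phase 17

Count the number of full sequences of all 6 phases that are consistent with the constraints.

28

The phases with no prerequisites are phase 39, phase 36; any of them can be placed first.
Enumerating by repeatedly choosing an available phase (one whose prerequisites are all placed) gives 28 distinct complete orderings.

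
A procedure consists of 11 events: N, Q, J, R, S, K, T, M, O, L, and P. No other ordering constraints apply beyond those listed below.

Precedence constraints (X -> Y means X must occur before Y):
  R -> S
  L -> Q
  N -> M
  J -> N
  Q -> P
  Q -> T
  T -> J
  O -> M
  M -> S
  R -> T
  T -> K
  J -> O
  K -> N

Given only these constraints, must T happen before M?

Yes

Tracing the constraints gives a chain: T → J → N → M.
Hence T necessarily comes before M.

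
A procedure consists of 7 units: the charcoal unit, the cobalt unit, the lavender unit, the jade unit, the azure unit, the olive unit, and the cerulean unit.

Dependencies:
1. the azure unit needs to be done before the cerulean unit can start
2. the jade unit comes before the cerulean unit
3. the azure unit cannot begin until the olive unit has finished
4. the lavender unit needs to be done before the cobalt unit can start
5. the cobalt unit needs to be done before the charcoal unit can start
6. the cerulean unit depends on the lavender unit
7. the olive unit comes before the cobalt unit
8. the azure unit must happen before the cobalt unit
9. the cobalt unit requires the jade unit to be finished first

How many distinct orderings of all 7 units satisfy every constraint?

3 units have no prerequisites (the lavender unit, the jade unit, the olive unit), so any of them could come first.
Enumerating by repeatedly choosing an available unit (one whose prerequisites are all placed) gives 36 distinct complete orderings.

36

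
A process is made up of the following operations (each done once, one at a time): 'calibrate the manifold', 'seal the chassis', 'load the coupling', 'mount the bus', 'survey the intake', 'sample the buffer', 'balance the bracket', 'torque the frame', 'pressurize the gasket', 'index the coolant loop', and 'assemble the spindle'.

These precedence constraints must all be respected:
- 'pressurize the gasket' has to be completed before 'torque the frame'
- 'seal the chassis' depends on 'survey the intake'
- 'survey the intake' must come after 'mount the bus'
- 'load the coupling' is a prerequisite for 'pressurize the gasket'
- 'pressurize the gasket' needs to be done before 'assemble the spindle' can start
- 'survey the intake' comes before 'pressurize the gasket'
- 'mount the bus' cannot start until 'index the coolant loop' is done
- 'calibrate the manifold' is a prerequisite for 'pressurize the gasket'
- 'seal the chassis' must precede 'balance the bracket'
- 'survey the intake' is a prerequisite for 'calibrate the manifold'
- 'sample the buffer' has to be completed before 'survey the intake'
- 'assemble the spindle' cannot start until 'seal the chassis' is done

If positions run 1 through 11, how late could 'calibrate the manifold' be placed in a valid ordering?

8

Every operation that must follow 'calibrate the manifold' has to come after it. Tracing all chains starting from 'calibrate the manifold', those operations are: 'torque the frame', 'pressurize the gasket', 'assemble the spindle' — 3 in total.
So at least 3 operations follow 'calibrate the manifold', putting 'calibrate the manifold' no later than position 8. That position is achievable by scheduling everything else first.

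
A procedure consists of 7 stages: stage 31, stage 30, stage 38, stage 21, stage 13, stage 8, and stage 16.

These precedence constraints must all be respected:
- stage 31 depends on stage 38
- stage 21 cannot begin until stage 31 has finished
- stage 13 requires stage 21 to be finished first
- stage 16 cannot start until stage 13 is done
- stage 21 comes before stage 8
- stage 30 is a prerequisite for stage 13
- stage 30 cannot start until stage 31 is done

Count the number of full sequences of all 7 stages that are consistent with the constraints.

Only stage 38 has no prerequisites, so it must go first.
Enumerating by repeatedly choosing an available stage (one whose prerequisites are all placed) gives 7 distinct complete orderings.

7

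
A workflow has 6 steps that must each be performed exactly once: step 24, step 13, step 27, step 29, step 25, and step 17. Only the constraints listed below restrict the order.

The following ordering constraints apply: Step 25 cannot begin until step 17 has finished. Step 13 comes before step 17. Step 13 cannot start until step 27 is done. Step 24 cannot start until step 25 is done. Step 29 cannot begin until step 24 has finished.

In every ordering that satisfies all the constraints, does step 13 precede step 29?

Yes

Chaining the stated constraints: step 13 → step 17 → step 25 → step 24 → step 29.
So step 13 must precede step 29 in any valid ordering.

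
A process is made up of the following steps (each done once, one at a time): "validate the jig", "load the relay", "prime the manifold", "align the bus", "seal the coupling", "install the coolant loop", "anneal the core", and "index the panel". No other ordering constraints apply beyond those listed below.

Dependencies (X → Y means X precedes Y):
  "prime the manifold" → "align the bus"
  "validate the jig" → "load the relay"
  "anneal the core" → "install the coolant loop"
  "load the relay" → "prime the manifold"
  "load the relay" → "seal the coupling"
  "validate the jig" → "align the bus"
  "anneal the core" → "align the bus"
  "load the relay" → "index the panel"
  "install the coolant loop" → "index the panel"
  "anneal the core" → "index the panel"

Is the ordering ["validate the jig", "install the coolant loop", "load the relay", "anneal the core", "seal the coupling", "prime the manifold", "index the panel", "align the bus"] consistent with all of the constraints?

No

Here "anneal the core" comes after "install the coolant loop".
That contradicts the constraint that "anneal the core" must precede "install the coolant loop".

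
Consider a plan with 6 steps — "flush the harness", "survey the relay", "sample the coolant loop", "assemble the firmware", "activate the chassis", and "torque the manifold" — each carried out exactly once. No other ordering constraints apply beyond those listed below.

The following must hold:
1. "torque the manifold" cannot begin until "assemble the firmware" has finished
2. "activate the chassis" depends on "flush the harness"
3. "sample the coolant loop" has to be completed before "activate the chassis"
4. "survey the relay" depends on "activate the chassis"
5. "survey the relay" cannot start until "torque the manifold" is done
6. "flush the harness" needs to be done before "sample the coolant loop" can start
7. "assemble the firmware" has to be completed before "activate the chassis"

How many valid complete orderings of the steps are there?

9

The steps with no prerequisites are "flush the harness", "assemble the firmware"; any of them can be placed first.
Counting all ways to extend the partial order to a total order gives 9.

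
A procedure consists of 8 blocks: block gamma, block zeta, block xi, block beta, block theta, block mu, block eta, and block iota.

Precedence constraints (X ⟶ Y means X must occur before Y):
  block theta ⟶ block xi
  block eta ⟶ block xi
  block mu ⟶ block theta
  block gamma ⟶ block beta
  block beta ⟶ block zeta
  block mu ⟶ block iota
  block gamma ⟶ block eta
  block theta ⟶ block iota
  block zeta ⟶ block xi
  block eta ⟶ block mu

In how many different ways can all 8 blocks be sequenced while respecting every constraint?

25

Block gamma is the only block with nothing required before it, so every ordering starts there.
Counting all ways to extend the partial order to a total order gives 25.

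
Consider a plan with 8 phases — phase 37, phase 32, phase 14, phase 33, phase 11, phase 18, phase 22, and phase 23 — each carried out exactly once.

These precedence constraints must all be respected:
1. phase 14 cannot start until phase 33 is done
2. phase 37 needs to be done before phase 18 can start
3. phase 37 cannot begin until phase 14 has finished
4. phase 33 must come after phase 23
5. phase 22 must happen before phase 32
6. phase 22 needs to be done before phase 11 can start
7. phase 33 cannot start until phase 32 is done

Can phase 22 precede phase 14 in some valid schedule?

Every valid ordering already has phase 22 before phase 14 (the constraints require it), so in particular at least one does.

Yes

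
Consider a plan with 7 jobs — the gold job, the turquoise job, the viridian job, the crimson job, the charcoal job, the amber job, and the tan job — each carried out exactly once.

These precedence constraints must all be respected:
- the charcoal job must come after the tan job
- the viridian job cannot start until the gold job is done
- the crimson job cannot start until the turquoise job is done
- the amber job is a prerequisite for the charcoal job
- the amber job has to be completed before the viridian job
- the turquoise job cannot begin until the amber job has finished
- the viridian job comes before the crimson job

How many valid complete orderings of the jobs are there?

The jobs with no prerequisites are the gold job, the amber job, the tan job; any of them can be placed first.
Systematically extending each partial ordering one job at a time and counting, there are 96 complete orderings.

96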